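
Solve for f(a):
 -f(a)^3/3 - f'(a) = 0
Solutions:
 f(a) = -sqrt(6)*sqrt(-1/(C1 - a))/2
 f(a) = sqrt(6)*sqrt(-1/(C1 - a))/2


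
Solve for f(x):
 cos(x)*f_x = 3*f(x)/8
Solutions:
 f(x) = C1*(sin(x) + 1)^(3/16)/(sin(x) - 1)^(3/16)


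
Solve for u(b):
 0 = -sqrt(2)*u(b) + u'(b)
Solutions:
 u(b) = C1*exp(sqrt(2)*b)


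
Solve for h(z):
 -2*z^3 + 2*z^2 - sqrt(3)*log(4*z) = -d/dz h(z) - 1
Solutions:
 h(z) = C1 + z^4/2 - 2*z^3/3 + sqrt(3)*z*log(z) - sqrt(3)*z - z + 2*sqrt(3)*z*log(2)


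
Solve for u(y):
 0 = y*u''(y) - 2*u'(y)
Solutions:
 u(y) = C1 + C2*y^3


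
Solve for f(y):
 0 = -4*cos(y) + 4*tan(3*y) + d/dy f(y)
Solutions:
 f(y) = C1 + 4*log(cos(3*y))/3 + 4*sin(y)


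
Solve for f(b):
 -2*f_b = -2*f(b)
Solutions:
 f(b) = C1*exp(b)


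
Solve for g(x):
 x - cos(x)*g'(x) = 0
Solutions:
 g(x) = C1 + Integral(x/cos(x), x)


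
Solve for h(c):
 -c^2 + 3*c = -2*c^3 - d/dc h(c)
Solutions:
 h(c) = C1 - c^4/2 + c^3/3 - 3*c^2/2


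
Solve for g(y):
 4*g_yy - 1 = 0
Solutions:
 g(y) = C1 + C2*y + y^2/8


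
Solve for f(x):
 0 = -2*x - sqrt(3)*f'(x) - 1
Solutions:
 f(x) = C1 - sqrt(3)*x^2/3 - sqrt(3)*x/3


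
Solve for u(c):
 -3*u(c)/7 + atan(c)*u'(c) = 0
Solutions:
 u(c) = C1*exp(3*Integral(1/atan(c), c)/7)


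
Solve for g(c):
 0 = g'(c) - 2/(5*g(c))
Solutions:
 g(c) = -sqrt(C1 + 20*c)/5
 g(c) = sqrt(C1 + 20*c)/5


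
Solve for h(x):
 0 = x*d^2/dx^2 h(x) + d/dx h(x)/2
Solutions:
 h(x) = C1 + C2*sqrt(x)


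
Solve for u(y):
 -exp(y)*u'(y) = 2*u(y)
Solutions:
 u(y) = C1*exp(2*exp(-y))


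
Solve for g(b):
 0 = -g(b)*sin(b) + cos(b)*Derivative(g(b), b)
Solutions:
 g(b) = C1/cos(b)


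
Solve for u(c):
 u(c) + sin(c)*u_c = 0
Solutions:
 u(c) = C1*sqrt(cos(c) + 1)/sqrt(cos(c) - 1)


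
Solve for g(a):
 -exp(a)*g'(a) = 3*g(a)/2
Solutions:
 g(a) = C1*exp(3*exp(-a)/2)


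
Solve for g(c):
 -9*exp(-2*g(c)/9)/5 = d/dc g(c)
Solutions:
 g(c) = 9*log(-sqrt(C1 - 9*c)) - 9*log(15) + 9*log(10)/2
 g(c) = 9*log(C1 - 9*c)/2 - 9*log(15) + 9*log(10)/2


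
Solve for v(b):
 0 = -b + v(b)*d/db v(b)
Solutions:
 v(b) = -sqrt(C1 + b^2)
 v(b) = sqrt(C1 + b^2)


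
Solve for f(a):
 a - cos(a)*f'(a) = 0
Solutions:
 f(a) = C1 + Integral(a/cos(a), a)


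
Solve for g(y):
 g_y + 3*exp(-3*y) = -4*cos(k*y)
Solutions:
 g(y) = C1 + exp(-3*y) - 4*sin(k*y)/k


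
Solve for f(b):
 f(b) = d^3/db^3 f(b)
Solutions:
 f(b) = C3*exp(b) + (C1*sin(sqrt(3)*b/2) + C2*cos(sqrt(3)*b/2))*exp(-b/2)


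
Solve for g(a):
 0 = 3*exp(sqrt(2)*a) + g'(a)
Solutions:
 g(a) = C1 - 3*sqrt(2)*exp(sqrt(2)*a)/2


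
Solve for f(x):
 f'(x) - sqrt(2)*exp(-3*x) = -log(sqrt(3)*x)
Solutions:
 f(x) = C1 - x*log(x) + x*(1 - log(3)/2) - sqrt(2)*exp(-3*x)/3


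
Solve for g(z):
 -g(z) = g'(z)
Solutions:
 g(z) = C1*exp(-z)


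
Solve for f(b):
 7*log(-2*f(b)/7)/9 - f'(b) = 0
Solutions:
 -9*Integral(1/(log(-_y) - log(7) + log(2)), (_y, f(b)))/7 = C1 - b


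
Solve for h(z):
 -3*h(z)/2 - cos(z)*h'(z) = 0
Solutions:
 h(z) = C1*(sin(z) - 1)^(3/4)/(sin(z) + 1)^(3/4)


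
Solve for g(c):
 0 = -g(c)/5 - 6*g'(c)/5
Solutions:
 g(c) = C1*exp(-c/6)


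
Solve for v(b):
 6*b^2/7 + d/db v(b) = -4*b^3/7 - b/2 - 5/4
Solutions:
 v(b) = C1 - b^4/7 - 2*b^3/7 - b^2/4 - 5*b/4


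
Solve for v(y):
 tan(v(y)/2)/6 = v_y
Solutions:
 v(y) = -2*asin(C1*exp(y/12)) + 2*pi
 v(y) = 2*asin(C1*exp(y/12))


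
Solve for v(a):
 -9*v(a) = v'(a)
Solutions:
 v(a) = C1*exp(-9*a)


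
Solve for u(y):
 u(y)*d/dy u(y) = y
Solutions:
 u(y) = -sqrt(C1 + y^2)
 u(y) = sqrt(C1 + y^2)


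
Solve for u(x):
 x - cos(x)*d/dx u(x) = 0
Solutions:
 u(x) = C1 + Integral(x/cos(x), x)


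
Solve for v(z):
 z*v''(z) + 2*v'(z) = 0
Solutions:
 v(z) = C1 + C2/z


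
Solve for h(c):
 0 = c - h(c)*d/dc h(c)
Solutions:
 h(c) = -sqrt(C1 + c^2)
 h(c) = sqrt(C1 + c^2)


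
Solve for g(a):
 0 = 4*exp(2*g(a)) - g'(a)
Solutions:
 g(a) = log(-sqrt(-1/(C1 + 4*a))) - log(2)/2
 g(a) = log(-1/(C1 + 4*a))/2 - log(2)/2


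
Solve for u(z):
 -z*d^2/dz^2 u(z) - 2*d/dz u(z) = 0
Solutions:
 u(z) = C1 + C2/z


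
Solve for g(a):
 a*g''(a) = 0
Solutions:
 g(a) = C1 + C2*a


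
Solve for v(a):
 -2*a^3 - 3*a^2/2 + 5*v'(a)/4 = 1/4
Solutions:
 v(a) = C1 + 2*a^4/5 + 2*a^3/5 + a/5


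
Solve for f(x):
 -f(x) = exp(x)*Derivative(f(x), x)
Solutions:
 f(x) = C1*exp(exp(-x))


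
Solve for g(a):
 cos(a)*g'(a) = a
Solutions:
 g(a) = C1 + Integral(a/cos(a), a)


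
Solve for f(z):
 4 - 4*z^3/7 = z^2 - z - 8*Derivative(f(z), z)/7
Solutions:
 f(z) = C1 + z^4/8 + 7*z^3/24 - 7*z^2/16 - 7*z/2


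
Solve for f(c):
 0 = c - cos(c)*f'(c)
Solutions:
 f(c) = C1 + Integral(c/cos(c), c)


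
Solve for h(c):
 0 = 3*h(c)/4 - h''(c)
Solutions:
 h(c) = C1*exp(-sqrt(3)*c/2) + C2*exp(sqrt(3)*c/2)


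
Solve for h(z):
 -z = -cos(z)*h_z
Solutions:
 h(z) = C1 + Integral(z/cos(z), z)


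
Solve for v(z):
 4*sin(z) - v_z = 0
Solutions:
 v(z) = C1 - 4*cos(z)


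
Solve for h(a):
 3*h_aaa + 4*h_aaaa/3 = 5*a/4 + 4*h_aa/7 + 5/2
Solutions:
 h(a) = C1 + C2*a + C3*exp(a*(-63 + sqrt(5313))/56) + C4*exp(-a*(63 + sqrt(5313))/56) - 35*a^3/96 - 1015*a^2/128


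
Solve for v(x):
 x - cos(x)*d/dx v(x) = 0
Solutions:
 v(x) = C1 + Integral(x/cos(x), x)


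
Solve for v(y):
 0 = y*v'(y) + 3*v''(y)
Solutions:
 v(y) = C1 + C2*erf(sqrt(6)*y/6)


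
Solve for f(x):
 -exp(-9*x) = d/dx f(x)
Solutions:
 f(x) = C1 + exp(-9*x)/9


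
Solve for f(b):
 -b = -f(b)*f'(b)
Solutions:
 f(b) = -sqrt(C1 + b^2)
 f(b) = sqrt(C1 + b^2)


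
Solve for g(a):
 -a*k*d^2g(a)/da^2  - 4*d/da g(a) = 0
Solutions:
 g(a) = C1 + a^(((re(k) - 4)*re(k) + im(k)^2)/(re(k)^2 + im(k)^2))*(C2*sin(4*log(a)*Abs(im(k))/(re(k)^2 + im(k)^2)) + C3*cos(4*log(a)*im(k)/(re(k)^2 + im(k)^2)))


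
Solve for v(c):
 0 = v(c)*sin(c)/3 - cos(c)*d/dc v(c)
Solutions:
 v(c) = C1/cos(c)^(1/3)


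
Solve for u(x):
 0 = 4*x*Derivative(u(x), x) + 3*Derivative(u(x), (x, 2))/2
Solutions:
 u(x) = C1 + C2*erf(2*sqrt(3)*x/3)


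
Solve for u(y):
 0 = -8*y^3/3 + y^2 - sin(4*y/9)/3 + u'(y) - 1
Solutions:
 u(y) = C1 + 2*y^4/3 - y^3/3 + y - 3*cos(4*y/9)/4


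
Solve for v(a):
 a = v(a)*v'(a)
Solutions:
 v(a) = -sqrt(C1 + a^2)
 v(a) = sqrt(C1 + a^2)


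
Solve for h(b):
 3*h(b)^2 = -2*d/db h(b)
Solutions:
 h(b) = 2/(C1 + 3*b)


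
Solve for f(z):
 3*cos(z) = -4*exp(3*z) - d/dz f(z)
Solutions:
 f(z) = C1 - 4*exp(3*z)/3 - 3*sin(z)


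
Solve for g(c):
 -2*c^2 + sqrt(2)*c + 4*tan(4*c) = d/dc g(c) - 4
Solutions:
 g(c) = C1 - 2*c^3/3 + sqrt(2)*c^2/2 + 4*c - log(cos(4*c))


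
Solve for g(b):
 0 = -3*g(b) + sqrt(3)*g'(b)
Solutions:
 g(b) = C1*exp(sqrt(3)*b)


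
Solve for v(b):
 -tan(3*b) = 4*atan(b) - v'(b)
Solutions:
 v(b) = C1 + 4*b*atan(b) - 2*log(b^2 + 1) - log(cos(3*b))/3


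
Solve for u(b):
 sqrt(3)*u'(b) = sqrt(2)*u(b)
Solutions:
 u(b) = C1*exp(sqrt(6)*b/3)


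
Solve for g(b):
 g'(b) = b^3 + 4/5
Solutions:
 g(b) = C1 + b^4/4 + 4*b/5


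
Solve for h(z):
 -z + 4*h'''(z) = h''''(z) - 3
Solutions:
 h(z) = C1 + C2*z + C3*z^2 + C4*exp(4*z) + z^4/96 - 11*z^3/96


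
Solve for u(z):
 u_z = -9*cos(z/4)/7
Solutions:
 u(z) = C1 - 36*sin(z/4)/7


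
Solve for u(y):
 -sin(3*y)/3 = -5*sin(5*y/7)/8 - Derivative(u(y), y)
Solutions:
 u(y) = C1 + 7*cos(5*y/7)/8 - cos(3*y)/9


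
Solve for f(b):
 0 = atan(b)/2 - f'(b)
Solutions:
 f(b) = C1 + b*atan(b)/2 - log(b^2 + 1)/4


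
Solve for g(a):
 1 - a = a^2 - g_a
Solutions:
 g(a) = C1 + a^3/3 + a^2/2 - a


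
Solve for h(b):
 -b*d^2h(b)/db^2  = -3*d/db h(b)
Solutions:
 h(b) = C1 + C2*b^4


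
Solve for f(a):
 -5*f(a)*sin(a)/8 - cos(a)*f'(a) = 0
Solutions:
 f(a) = C1*cos(a)^(5/8)


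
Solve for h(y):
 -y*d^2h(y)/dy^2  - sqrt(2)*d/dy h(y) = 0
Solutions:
 h(y) = C1 + C2*y^(1 - sqrt(2))


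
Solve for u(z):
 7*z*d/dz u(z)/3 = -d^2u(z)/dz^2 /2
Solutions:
 u(z) = C1 + C2*erf(sqrt(21)*z/3)


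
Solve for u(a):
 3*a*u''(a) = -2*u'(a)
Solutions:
 u(a) = C1 + C2*a^(1/3)


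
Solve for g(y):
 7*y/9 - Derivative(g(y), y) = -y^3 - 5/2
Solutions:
 g(y) = C1 + y^4/4 + 7*y^2/18 + 5*y/2


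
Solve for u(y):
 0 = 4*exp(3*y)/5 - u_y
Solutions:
 u(y) = C1 + 4*exp(3*y)/15


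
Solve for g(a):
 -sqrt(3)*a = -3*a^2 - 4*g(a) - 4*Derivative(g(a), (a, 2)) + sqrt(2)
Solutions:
 g(a) = C1*sin(a) + C2*cos(a) - 3*a^2/4 + sqrt(3)*a/4 + sqrt(2)/4 + 3/2


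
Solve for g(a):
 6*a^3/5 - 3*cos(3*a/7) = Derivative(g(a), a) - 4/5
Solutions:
 g(a) = C1 + 3*a^4/10 + 4*a/5 - 7*sin(3*a/7)


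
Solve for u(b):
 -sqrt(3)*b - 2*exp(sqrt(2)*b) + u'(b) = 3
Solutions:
 u(b) = C1 + sqrt(3)*b^2/2 + 3*b + sqrt(2)*exp(sqrt(2)*b)


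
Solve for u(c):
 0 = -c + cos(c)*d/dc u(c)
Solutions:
 u(c) = C1 + Integral(c/cos(c), c)


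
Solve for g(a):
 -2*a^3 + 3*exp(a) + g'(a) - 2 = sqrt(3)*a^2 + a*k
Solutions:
 g(a) = C1 + a^4/2 + sqrt(3)*a^3/3 + a^2*k/2 + 2*a - 3*exp(a)


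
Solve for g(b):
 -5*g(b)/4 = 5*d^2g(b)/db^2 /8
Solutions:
 g(b) = C1*sin(sqrt(2)*b) + C2*cos(sqrt(2)*b)


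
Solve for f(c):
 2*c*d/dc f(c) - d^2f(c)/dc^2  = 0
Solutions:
 f(c) = C1 + C2*erfi(c)


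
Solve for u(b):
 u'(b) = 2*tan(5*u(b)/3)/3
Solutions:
 u(b) = -3*asin(C1*exp(10*b/9))/5 + 3*pi/5
 u(b) = 3*asin(C1*exp(10*b/9))/5


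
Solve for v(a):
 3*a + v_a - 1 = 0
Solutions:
 v(a) = C1 - 3*a^2/2 + a


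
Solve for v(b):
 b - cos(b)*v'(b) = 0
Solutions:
 v(b) = C1 + Integral(b/cos(b), b)


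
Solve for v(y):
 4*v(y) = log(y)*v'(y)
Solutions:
 v(y) = C1*exp(4*li(y))


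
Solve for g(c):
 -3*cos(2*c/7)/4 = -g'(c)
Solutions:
 g(c) = C1 + 21*sin(2*c/7)/8


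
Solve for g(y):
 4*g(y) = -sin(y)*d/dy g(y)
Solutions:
 g(y) = C1*(cos(y)^2 + 2*cos(y) + 1)/(cos(y)^2 - 2*cos(y) + 1)


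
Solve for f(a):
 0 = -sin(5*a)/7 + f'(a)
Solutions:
 f(a) = C1 - cos(5*a)/35


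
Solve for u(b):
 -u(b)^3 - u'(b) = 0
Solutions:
 u(b) = -sqrt(2)*sqrt(-1/(C1 - b))/2
 u(b) = sqrt(2)*sqrt(-1/(C1 - b))/2


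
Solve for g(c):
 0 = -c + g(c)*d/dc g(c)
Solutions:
 g(c) = -sqrt(C1 + c^2)
 g(c) = sqrt(C1 + c^2)


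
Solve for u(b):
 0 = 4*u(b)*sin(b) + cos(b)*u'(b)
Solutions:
 u(b) = C1*cos(b)^4


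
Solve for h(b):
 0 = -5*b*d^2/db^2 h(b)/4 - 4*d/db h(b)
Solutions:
 h(b) = C1 + C2/b^(11/5)


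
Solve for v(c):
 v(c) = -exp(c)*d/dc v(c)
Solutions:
 v(c) = C1*exp(exp(-c))


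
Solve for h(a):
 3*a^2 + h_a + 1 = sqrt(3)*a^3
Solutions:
 h(a) = C1 + sqrt(3)*a^4/4 - a^3 - a


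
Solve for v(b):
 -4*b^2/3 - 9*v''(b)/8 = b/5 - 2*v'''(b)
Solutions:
 v(b) = C1 + C2*b + C3*exp(9*b/16) - 8*b^4/81 - 2668*b^3/3645 - 42688*b^2/10935


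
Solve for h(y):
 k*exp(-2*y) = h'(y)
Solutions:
 h(y) = C1 - k*exp(-2*y)/2


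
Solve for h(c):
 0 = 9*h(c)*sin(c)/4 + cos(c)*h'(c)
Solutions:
 h(c) = C1*cos(c)^(9/4)


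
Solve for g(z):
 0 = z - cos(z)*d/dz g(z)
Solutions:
 g(z) = C1 + Integral(z/cos(z), z)


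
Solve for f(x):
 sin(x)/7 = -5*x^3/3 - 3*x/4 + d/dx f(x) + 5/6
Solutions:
 f(x) = C1 + 5*x^4/12 + 3*x^2/8 - 5*x/6 - cos(x)/7


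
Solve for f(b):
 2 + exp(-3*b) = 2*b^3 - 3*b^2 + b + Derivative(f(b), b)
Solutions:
 f(b) = C1 - b^4/2 + b^3 - b^2/2 + 2*b - exp(-3*b)/3


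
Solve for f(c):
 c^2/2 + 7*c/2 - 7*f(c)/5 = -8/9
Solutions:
 f(c) = 5*c^2/14 + 5*c/2 + 40/63


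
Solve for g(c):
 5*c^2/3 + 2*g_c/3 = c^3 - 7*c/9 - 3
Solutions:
 g(c) = C1 + 3*c^4/8 - 5*c^3/6 - 7*c^2/12 - 9*c/2


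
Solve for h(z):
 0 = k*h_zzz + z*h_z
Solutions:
 h(z) = C1 + Integral(C2*airyai(z*(-1/k)^(1/3)) + C3*airybi(z*(-1/k)^(1/3)), z)


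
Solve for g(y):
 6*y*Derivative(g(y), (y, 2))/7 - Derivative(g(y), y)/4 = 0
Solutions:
 g(y) = C1 + C2*y^(31/24)


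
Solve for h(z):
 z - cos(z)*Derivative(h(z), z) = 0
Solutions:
 h(z) = C1 + Integral(z/cos(z), z)


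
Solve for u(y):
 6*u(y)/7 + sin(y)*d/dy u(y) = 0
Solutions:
 u(y) = C1*(cos(y) + 1)^(3/7)/(cos(y) - 1)^(3/7)


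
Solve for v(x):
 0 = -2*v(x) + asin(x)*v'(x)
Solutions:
 v(x) = C1*exp(2*Integral(1/asin(x), x))


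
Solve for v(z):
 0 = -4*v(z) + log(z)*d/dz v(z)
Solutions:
 v(z) = C1*exp(4*li(z))


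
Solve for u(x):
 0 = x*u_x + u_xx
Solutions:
 u(x) = C1 + C2*erf(sqrt(2)*x/2)


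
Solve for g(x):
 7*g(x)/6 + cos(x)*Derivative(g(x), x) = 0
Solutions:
 g(x) = C1*(sin(x) - 1)^(7/12)/(sin(x) + 1)^(7/12)


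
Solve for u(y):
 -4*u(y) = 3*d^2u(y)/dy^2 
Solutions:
 u(y) = C1*sin(2*sqrt(3)*y/3) + C2*cos(2*sqrt(3)*y/3)


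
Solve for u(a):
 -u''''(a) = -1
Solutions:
 u(a) = C1 + C2*a + C3*a^2 + C4*a^3 + a^4/24


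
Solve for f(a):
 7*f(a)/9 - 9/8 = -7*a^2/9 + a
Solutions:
 f(a) = -a^2 + 9*a/7 + 81/56


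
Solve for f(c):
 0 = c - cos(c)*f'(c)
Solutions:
 f(c) = C1 + Integral(c/cos(c), c)


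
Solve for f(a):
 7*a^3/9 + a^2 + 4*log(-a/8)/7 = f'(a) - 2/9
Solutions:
 f(a) = C1 + 7*a^4/36 + a^3/3 + 4*a*log(-a)/7 + 2*a*(-54*log(2) - 11)/63


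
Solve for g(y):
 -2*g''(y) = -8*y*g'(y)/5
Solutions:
 g(y) = C1 + C2*erfi(sqrt(10)*y/5)


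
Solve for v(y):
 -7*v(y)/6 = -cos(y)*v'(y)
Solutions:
 v(y) = C1*(sin(y) + 1)^(7/12)/(sin(y) - 1)^(7/12)


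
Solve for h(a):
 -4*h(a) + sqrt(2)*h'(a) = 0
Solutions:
 h(a) = C1*exp(2*sqrt(2)*a)


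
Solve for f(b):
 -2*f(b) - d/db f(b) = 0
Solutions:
 f(b) = C1*exp(-2*b)


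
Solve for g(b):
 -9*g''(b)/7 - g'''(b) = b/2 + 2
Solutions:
 g(b) = C1 + C2*b + C3*exp(-9*b/7) - 7*b^3/108 - 203*b^2/324


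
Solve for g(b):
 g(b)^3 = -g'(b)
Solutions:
 g(b) = -sqrt(2)*sqrt(-1/(C1 - b))/2
 g(b) = sqrt(2)*sqrt(-1/(C1 - b))/2


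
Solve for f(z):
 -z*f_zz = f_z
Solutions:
 f(z) = C1 + C2*log(z)


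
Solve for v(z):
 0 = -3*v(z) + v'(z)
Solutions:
 v(z) = C1*exp(3*z)


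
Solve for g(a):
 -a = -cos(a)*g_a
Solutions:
 g(a) = C1 + Integral(a/cos(a), a)


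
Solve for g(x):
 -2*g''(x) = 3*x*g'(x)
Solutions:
 g(x) = C1 + C2*erf(sqrt(3)*x/2)


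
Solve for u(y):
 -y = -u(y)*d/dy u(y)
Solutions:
 u(y) = -sqrt(C1 + y^2)
 u(y) = sqrt(C1 + y^2)


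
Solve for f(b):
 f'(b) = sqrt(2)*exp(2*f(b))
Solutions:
 f(b) = log(-sqrt(-1/(C1 + sqrt(2)*b))) - log(2)/2
 f(b) = log(-1/(C1 + sqrt(2)*b))/2 - log(2)/2


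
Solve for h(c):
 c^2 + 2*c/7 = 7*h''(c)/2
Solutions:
 h(c) = C1 + C2*c + c^4/42 + 2*c^3/147


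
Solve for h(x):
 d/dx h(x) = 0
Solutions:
 h(x) = C1


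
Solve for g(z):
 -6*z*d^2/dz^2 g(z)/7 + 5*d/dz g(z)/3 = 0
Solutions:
 g(z) = C1 + C2*z^(53/18)


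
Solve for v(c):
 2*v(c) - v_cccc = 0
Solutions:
 v(c) = C1*exp(-2^(1/4)*c) + C2*exp(2^(1/4)*c) + C3*sin(2^(1/4)*c) + C4*cos(2^(1/4)*c)


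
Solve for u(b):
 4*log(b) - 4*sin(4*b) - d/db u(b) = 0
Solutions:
 u(b) = C1 + 4*b*log(b) - 4*b + cos(4*b)


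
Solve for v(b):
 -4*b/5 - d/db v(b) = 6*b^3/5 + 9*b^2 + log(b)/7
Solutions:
 v(b) = C1 - 3*b^4/10 - 3*b^3 - 2*b^2/5 - b*log(b)/7 + b/7


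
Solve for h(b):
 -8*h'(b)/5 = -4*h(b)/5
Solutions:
 h(b) = C1*exp(b/2)


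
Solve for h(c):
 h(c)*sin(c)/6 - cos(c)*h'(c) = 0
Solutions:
 h(c) = C1/cos(c)^(1/6)


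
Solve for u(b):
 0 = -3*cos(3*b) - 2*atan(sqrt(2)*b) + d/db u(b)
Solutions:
 u(b) = C1 + 2*b*atan(sqrt(2)*b) - sqrt(2)*log(2*b^2 + 1)/2 + sin(3*b)


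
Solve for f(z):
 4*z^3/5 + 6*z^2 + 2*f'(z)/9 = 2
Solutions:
 f(z) = C1 - 9*z^4/10 - 9*z^3 + 9*z


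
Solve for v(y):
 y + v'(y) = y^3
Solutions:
 v(y) = C1 + y^4/4 - y^2/2


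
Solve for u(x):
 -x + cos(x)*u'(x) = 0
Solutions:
 u(x) = C1 + Integral(x/cos(x), x)


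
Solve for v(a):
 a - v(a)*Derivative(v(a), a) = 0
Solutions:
 v(a) = -sqrt(C1 + a^2)
 v(a) = sqrt(C1 + a^2)


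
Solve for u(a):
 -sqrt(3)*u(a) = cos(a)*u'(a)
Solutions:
 u(a) = C1*(sin(a) - 1)^(sqrt(3)/2)/(sin(a) + 1)^(sqrt(3)/2)


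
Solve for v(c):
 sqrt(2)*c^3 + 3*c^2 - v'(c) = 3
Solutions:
 v(c) = C1 + sqrt(2)*c^4/4 + c^3 - 3*c


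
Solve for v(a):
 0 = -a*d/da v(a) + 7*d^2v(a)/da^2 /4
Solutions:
 v(a) = C1 + C2*erfi(sqrt(14)*a/7)


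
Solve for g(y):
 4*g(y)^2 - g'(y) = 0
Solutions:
 g(y) = -1/(C1 + 4*y)


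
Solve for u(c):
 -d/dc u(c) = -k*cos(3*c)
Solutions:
 u(c) = C1 + k*sin(3*c)/3


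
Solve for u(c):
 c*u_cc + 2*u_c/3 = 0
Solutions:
 u(c) = C1 + C2*c^(1/3)


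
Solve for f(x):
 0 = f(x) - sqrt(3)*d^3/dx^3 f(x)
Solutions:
 f(x) = C3*exp(3^(5/6)*x/3) + (C1*sin(3^(1/3)*x/2) + C2*cos(3^(1/3)*x/2))*exp(-3^(5/6)*x/6)


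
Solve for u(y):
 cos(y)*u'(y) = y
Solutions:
 u(y) = C1 + Integral(y/cos(y), y)


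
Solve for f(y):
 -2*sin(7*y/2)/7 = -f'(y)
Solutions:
 f(y) = C1 - 4*cos(7*y/2)/49


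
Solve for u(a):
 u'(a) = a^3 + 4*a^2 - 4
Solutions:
 u(a) = C1 + a^4/4 + 4*a^3/3 - 4*a


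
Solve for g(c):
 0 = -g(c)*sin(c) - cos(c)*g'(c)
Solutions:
 g(c) = C1*cos(c)


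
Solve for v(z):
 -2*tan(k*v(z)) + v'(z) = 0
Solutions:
 v(z) = Piecewise((-asin(exp(C1*k + 2*k*z))/k + pi/k, Ne(k, 0)), (nan, True))
 v(z) = Piecewise((asin(exp(C1*k + 2*k*z))/k, Ne(k, 0)), (nan, True))


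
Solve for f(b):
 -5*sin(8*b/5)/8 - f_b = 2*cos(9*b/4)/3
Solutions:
 f(b) = C1 - 8*sin(9*b/4)/27 + 25*cos(8*b/5)/64


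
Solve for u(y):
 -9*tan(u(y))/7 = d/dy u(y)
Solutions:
 u(y) = pi - asin(C1*exp(-9*y/7))
 u(y) = asin(C1*exp(-9*y/7))


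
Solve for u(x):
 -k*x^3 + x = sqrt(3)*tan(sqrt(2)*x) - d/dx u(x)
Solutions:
 u(x) = C1 + k*x^4/4 - x^2/2 - sqrt(6)*log(cos(sqrt(2)*x))/2


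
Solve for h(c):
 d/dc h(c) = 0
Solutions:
 h(c) = C1


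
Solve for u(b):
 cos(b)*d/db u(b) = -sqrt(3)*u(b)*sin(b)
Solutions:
 u(b) = C1*cos(b)^(sqrt(3))


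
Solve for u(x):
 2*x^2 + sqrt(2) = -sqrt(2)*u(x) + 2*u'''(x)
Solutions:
 u(x) = C3*exp(2^(5/6)*x/2) - sqrt(2)*x^2 + (C1*sin(2^(5/6)*sqrt(3)*x/4) + C2*cos(2^(5/6)*sqrt(3)*x/4))*exp(-2^(5/6)*x/4) - 1


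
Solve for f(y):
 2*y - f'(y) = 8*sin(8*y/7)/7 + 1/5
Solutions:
 f(y) = C1 + y^2 - y/5 + cos(8*y/7)


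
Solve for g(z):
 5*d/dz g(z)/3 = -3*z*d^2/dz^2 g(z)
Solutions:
 g(z) = C1 + C2*z^(4/9)


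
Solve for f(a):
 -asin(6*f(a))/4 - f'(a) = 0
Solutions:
 Integral(1/asin(6*_y), (_y, f(a))) = C1 - a/4


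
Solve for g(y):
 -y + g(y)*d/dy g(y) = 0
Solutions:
 g(y) = -sqrt(C1 + y^2)
 g(y) = sqrt(C1 + y^2)


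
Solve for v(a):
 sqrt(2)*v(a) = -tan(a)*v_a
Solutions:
 v(a) = C1/sin(a)^(sqrt(2))


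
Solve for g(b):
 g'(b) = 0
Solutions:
 g(b) = C1


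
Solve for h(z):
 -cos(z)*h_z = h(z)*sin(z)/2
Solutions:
 h(z) = C1*sqrt(cos(z))


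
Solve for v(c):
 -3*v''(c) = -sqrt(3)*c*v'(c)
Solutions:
 v(c) = C1 + C2*erfi(sqrt(2)*3^(3/4)*c/6)


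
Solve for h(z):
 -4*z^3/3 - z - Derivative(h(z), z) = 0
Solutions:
 h(z) = C1 - z^4/3 - z^2/2


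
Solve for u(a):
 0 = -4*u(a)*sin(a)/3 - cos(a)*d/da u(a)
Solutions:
 u(a) = C1*cos(a)^(4/3)


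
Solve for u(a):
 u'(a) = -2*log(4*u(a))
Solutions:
 Integral(1/(log(_y) + 2*log(2)), (_y, u(a)))/2 = C1 - a


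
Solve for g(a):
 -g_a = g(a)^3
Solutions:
 g(a) = -sqrt(2)*sqrt(-1/(C1 - a))/2
 g(a) = sqrt(2)*sqrt(-1/(C1 - a))/2


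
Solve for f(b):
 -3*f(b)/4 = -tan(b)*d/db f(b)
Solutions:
 f(b) = C1*sin(b)^(3/4)


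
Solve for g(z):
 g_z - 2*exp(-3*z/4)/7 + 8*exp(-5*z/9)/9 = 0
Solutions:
 g(z) = C1 - 8*exp(-3*z/4)/21 + 8*exp(-5*z/9)/5


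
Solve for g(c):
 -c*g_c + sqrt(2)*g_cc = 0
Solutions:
 g(c) = C1 + C2*erfi(2^(1/4)*c/2)


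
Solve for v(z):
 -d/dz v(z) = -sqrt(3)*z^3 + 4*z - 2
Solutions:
 v(z) = C1 + sqrt(3)*z^4/4 - 2*z^2 + 2*z


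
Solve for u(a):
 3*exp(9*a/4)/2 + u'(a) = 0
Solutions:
 u(a) = C1 - 2*exp(9*a/4)/3


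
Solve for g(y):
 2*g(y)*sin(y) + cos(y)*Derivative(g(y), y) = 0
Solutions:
 g(y) = C1*cos(y)^2


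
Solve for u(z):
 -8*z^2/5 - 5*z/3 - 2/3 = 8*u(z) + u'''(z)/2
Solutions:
 u(z) = C3*exp(-2*2^(1/3)*z) - z^2/5 - 5*z/24 + (C1*sin(2^(1/3)*sqrt(3)*z) + C2*cos(2^(1/3)*sqrt(3)*z))*exp(2^(1/3)*z) - 1/12


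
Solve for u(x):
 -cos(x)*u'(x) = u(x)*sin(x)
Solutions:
 u(x) = C1*cos(x)


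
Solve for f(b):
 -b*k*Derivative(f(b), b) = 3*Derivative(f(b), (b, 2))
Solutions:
 f(b) = Piecewise((-sqrt(6)*sqrt(pi)*C1*erf(sqrt(6)*b*sqrt(k)/6)/(2*sqrt(k)) - C2, (k > 0) | (k < 0)), (-C1*b - C2, True))


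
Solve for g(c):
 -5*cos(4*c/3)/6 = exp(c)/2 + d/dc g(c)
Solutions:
 g(c) = C1 - exp(c)/2 - 5*sin(4*c/3)/8


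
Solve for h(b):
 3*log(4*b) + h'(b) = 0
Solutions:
 h(b) = C1 - 3*b*log(b) - b*log(64) + 3*b


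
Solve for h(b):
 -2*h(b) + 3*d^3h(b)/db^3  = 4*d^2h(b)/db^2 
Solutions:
 h(b) = C1*exp(b*(-(9*sqrt(1113) + 307)^(1/3) - 16/(9*sqrt(1113) + 307)^(1/3) + 8)/18)*sin(sqrt(3)*b*(-(9*sqrt(1113) + 307)^(1/3) + 16/(9*sqrt(1113) + 307)^(1/3))/18) + C2*exp(b*(-(9*sqrt(1113) + 307)^(1/3) - 16/(9*sqrt(1113) + 307)^(1/3) + 8)/18)*cos(sqrt(3)*b*(-(9*sqrt(1113) + 307)^(1/3) + 16/(9*sqrt(1113) + 307)^(1/3))/18) + C3*exp(b*(16/(9*sqrt(1113) + 307)^(1/3) + 4 + (9*sqrt(1113) + 307)^(1/3))/9)


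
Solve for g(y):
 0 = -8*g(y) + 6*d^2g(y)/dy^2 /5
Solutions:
 g(y) = C1*exp(-2*sqrt(15)*y/3) + C2*exp(2*sqrt(15)*y/3)


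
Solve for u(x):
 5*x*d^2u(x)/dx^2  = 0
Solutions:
 u(x) = C1 + C2*x


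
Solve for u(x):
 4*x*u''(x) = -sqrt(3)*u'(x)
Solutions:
 u(x) = C1 + C2*x^(1 - sqrt(3)/4)


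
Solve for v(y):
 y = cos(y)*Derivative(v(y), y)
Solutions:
 v(y) = C1 + Integral(y/cos(y), y)


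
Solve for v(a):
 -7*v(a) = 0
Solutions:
 v(a) = 0


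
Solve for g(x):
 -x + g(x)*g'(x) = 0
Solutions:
 g(x) = -sqrt(C1 + x^2)
 g(x) = sqrt(C1 + x^2)


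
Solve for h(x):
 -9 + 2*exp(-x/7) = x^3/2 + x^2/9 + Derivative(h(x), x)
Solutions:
 h(x) = C1 - x^4/8 - x^3/27 - 9*x - 14*exp(-x/7)


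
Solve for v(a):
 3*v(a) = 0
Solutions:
 v(a) = 0


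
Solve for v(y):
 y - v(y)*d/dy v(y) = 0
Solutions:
 v(y) = -sqrt(C1 + y^2)
 v(y) = sqrt(C1 + y^2)


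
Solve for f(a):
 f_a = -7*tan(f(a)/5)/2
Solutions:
 f(a) = -5*asin(C1*exp(-7*a/10)) + 5*pi
 f(a) = 5*asin(C1*exp(-7*a/10))


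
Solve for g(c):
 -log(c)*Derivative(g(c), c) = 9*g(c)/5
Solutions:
 g(c) = C1*exp(-9*li(c)/5)


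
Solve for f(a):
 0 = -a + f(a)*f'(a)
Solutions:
 f(a) = -sqrt(C1 + a^2)
 f(a) = sqrt(C1 + a^2)


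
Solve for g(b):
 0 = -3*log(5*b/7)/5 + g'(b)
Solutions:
 g(b) = C1 + 3*b*log(b)/5 - 3*b*log(7)/5 - 3*b/5 + 3*b*log(5)/5


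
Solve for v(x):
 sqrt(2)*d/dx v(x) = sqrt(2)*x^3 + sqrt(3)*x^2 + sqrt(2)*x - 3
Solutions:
 v(x) = C1 + x^4/4 + sqrt(6)*x^3/6 + x^2/2 - 3*sqrt(2)*x/2


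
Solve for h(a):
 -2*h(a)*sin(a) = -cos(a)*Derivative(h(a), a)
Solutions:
 h(a) = C1/cos(a)^2


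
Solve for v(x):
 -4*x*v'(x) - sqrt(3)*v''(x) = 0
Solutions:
 v(x) = C1 + C2*erf(sqrt(2)*3^(3/4)*x/3)


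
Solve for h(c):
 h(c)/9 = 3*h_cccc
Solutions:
 h(c) = C1*exp(-3^(1/4)*c/3) + C2*exp(3^(1/4)*c/3) + C3*sin(3^(1/4)*c/3) + C4*cos(3^(1/4)*c/3)


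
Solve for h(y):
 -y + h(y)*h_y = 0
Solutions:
 h(y) = -sqrt(C1 + y^2)
 h(y) = sqrt(C1 + y^2)


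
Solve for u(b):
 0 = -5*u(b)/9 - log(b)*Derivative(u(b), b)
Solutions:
 u(b) = C1*exp(-5*li(b)/9)


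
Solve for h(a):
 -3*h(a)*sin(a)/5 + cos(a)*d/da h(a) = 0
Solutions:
 h(a) = C1/cos(a)^(3/5)


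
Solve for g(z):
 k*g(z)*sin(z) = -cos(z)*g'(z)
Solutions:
 g(z) = C1*exp(k*log(cos(z)))


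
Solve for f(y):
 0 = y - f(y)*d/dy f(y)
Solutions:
 f(y) = -sqrt(C1 + y^2)
 f(y) = sqrt(C1 + y^2)


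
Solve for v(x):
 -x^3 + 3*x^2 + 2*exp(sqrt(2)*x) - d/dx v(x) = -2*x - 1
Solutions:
 v(x) = C1 - x^4/4 + x^3 + x^2 + x + sqrt(2)*exp(sqrt(2)*x)


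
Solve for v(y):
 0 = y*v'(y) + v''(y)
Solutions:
 v(y) = C1 + C2*erf(sqrt(2)*y/2)


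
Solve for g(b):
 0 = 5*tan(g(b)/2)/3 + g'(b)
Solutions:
 g(b) = -2*asin(C1*exp(-5*b/6)) + 2*pi
 g(b) = 2*asin(C1*exp(-5*b/6))


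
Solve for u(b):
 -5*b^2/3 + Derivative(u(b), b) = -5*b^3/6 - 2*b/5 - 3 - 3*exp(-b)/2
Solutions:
 u(b) = C1 - 5*b^4/24 + 5*b^3/9 - b^2/5 - 3*b + 3*exp(-b)/2


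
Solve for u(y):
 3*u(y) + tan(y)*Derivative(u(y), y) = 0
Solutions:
 u(y) = C1/sin(y)^3


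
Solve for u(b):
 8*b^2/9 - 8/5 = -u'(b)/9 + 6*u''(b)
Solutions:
 u(b) = C1 + C2*exp(b/54) - 8*b^3/3 - 432*b^2 - 233208*b/5


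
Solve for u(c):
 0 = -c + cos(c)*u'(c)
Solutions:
 u(c) = C1 + Integral(c/cos(c), c)


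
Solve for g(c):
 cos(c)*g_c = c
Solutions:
 g(c) = C1 + Integral(c/cos(c), c)


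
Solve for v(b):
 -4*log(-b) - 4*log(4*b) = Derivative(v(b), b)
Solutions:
 v(b) = C1 - 8*b*log(b) + 4*b*(-2*log(2) + 2 - I*pi)


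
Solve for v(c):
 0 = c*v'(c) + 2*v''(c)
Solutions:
 v(c) = C1 + C2*erf(c/2)


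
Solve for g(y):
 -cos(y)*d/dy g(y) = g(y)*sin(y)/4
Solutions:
 g(y) = C1*cos(y)^(1/4)


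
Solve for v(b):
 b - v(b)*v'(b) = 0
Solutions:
 v(b) = -sqrt(C1 + b^2)
 v(b) = sqrt(C1 + b^2)


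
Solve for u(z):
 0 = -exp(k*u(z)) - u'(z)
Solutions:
 u(z) = Piecewise((log(1/(C1*k + k*z))/k, Ne(k, 0)), (nan, True))
 u(z) = Piecewise((C1 - z, Eq(k, 0)), (nan, True))


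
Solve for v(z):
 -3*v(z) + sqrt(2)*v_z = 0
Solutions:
 v(z) = C1*exp(3*sqrt(2)*z/2)


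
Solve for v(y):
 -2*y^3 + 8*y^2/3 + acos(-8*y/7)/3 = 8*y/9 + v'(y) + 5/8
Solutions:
 v(y) = C1 - y^4/2 + 8*y^3/9 - 4*y^2/9 + y*acos(-8*y/7)/3 - 5*y/8 + sqrt(49 - 64*y^2)/24


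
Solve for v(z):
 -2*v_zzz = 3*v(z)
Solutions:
 v(z) = C3*exp(-2^(2/3)*3^(1/3)*z/2) + (C1*sin(2^(2/3)*3^(5/6)*z/4) + C2*cos(2^(2/3)*3^(5/6)*z/4))*exp(2^(2/3)*3^(1/3)*z/4)


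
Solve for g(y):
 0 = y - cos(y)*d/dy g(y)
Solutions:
 g(y) = C1 + Integral(y/cos(y), y)


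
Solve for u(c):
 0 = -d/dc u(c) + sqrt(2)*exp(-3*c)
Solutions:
 u(c) = C1 - sqrt(2)*exp(-3*c)/3


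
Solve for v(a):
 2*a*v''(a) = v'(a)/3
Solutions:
 v(a) = C1 + C2*a^(7/6)


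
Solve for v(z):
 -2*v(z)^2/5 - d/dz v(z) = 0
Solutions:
 v(z) = 5/(C1 + 2*z)


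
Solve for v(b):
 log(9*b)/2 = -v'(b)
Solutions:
 v(b) = C1 - b*log(b)/2 - b*log(3) + b/2


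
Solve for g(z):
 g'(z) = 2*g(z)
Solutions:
 g(z) = C1*exp(2*z)


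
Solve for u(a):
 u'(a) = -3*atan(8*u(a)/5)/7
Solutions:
 Integral(1/atan(8*_y/5), (_y, u(a))) = C1 - 3*a/7


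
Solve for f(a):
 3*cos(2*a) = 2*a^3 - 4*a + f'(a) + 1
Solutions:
 f(a) = C1 - a^4/2 + 2*a^2 - a + 3*sin(2*a)/2


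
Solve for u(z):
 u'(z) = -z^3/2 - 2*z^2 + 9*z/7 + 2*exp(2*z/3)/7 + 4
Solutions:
 u(z) = C1 - z^4/8 - 2*z^3/3 + 9*z^2/14 + 4*z + 3*exp(2*z/3)/7


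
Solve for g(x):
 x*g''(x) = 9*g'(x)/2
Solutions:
 g(x) = C1 + C2*x^(11/2)


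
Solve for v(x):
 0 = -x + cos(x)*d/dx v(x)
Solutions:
 v(x) = C1 + Integral(x/cos(x), x)


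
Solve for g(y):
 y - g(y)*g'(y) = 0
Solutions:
 g(y) = -sqrt(C1 + y^2)
 g(y) = sqrt(C1 + y^2)


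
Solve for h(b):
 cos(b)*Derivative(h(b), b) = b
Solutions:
 h(b) = C1 + Integral(b/cos(b), b)


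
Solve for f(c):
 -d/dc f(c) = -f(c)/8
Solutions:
 f(c) = C1*exp(c/8)


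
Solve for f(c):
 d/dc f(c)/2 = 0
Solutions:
 f(c) = C1


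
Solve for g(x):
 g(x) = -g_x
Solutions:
 g(x) = C1*exp(-x)


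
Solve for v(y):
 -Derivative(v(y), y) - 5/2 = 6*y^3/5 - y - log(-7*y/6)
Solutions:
 v(y) = C1 - 3*y^4/10 + y^2/2 + y*log(-y) + y*(-7/2 - log(6) + log(7))


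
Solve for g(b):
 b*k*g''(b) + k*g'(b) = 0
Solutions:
 g(b) = C1 + C2*log(b)


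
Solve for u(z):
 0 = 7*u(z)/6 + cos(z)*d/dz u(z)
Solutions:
 u(z) = C1*(sin(z) - 1)^(7/12)/(sin(z) + 1)^(7/12)


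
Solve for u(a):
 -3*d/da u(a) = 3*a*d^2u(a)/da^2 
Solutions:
 u(a) = C1 + C2*log(a)


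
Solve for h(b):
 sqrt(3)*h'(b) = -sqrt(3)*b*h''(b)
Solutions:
 h(b) = C1 + C2*log(b)


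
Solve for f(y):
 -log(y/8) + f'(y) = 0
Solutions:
 f(y) = C1 + y*log(y) - y*log(8) - y


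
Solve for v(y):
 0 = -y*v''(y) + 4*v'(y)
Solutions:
 v(y) = C1 + C2*y^5


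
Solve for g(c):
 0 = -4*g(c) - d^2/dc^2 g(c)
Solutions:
 g(c) = C1*sin(2*c) + C2*cos(2*c)


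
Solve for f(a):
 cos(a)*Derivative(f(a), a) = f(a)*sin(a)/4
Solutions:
 f(a) = C1/cos(a)^(1/4)


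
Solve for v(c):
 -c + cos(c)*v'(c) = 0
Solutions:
 v(c) = C1 + Integral(c/cos(c), c)


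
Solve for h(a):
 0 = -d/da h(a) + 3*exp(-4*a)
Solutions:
 h(a) = C1 - 3*exp(-4*a)/4


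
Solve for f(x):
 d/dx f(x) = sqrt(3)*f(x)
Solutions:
 f(x) = C1*exp(sqrt(3)*x)


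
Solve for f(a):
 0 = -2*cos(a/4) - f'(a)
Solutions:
 f(a) = C1 - 8*sin(a/4)


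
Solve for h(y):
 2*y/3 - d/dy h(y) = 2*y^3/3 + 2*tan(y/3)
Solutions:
 h(y) = C1 - y^4/6 + y^2/3 + 6*log(cos(y/3))


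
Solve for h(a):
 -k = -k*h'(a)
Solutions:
 h(a) = C1 + a


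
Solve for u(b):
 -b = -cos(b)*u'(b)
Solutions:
 u(b) = C1 + Integral(b/cos(b), b)


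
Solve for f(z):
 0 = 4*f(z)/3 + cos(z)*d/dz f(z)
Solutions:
 f(z) = C1*(sin(z) - 1)^(2/3)/(sin(z) + 1)^(2/3)


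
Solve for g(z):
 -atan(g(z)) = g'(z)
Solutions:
 Integral(1/atan(_y), (_y, g(z))) = C1 - z


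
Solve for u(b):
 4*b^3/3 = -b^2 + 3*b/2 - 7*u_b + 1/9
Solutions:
 u(b) = C1 - b^4/21 - b^3/21 + 3*b^2/28 + b/63


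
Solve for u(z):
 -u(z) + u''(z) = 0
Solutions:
 u(z) = C1*exp(-z) + C2*exp(z)


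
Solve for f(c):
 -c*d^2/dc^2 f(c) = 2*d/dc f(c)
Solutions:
 f(c) = C1 + C2/c


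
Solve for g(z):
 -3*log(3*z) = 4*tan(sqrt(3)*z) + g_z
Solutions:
 g(z) = C1 - 3*z*log(z) - 3*z*log(3) + 3*z + 4*sqrt(3)*log(cos(sqrt(3)*z))/3


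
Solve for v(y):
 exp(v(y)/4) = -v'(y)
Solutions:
 v(y) = 4*log(1/(C1 + y)) + 8*log(2)


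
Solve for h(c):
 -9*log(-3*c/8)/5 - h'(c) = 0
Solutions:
 h(c) = C1 - 9*c*log(-c)/5 + 9*c*(-log(3) + 1 + 3*log(2))/5


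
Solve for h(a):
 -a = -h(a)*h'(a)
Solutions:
 h(a) = -sqrt(C1 + a^2)
 h(a) = sqrt(C1 + a^2)


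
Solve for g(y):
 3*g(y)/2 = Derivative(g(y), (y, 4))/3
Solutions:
 g(y) = C1*exp(-2^(3/4)*sqrt(3)*y/2) + C2*exp(2^(3/4)*sqrt(3)*y/2) + C3*sin(2^(3/4)*sqrt(3)*y/2) + C4*cos(2^(3/4)*sqrt(3)*y/2)


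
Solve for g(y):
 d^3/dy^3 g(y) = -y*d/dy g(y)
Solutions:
 g(y) = C1 + Integral(C2*airyai(-y) + C3*airybi(-y), y)


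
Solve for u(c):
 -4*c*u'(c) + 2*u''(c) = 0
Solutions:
 u(c) = C1 + C2*erfi(c)


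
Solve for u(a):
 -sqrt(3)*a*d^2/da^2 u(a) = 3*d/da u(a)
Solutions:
 u(a) = C1 + C2*a^(1 - sqrt(3))


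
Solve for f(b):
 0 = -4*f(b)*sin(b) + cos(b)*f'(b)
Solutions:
 f(b) = C1/cos(b)^4


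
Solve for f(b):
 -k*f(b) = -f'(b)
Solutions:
 f(b) = C1*exp(b*k)


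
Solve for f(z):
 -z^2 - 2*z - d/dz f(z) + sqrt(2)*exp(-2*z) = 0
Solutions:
 f(z) = C1 - z^3/3 - z^2 - sqrt(2)*exp(-2*z)/2


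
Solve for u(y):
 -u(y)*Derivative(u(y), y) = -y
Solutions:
 u(y) = -sqrt(C1 + y^2)
 u(y) = sqrt(C1 + y^2)


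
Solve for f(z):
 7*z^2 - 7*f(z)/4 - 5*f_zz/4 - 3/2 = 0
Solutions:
 f(z) = C1*sin(sqrt(35)*z/5) + C2*cos(sqrt(35)*z/5) + 4*z^2 - 46/7


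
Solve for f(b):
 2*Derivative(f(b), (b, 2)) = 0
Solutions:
 f(b) = C1 + C2*b


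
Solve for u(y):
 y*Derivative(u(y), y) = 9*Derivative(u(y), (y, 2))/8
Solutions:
 u(y) = C1 + C2*erfi(2*y/3)


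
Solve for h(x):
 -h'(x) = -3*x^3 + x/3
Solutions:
 h(x) = C1 + 3*x^4/4 - x^2/6


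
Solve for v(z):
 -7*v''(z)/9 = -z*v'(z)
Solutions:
 v(z) = C1 + C2*erfi(3*sqrt(14)*z/14)


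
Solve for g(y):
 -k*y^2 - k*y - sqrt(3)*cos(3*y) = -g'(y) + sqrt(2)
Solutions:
 g(y) = C1 + k*y^3/3 + k*y^2/2 + sqrt(2)*y + sqrt(3)*sin(3*y)/3


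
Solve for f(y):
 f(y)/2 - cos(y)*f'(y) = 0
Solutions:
 f(y) = C1*(sin(y) + 1)^(1/4)/(sin(y) - 1)^(1/4)


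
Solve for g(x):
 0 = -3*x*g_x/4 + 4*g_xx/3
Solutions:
 g(x) = C1 + C2*erfi(3*sqrt(2)*x/8)


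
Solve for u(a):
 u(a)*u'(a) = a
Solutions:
 u(a) = -sqrt(C1 + a^2)
 u(a) = sqrt(C1 + a^2)


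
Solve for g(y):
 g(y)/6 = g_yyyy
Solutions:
 g(y) = C1*exp(-6^(3/4)*y/6) + C2*exp(6^(3/4)*y/6) + C3*sin(6^(3/4)*y/6) + C4*cos(6^(3/4)*y/6)


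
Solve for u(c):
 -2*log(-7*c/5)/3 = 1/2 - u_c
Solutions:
 u(c) = C1 + 2*c*log(-c)/3 + c*(-4*log(5) - 1 + 4*log(7))/6


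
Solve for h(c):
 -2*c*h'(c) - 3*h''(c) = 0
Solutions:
 h(c) = C1 + C2*erf(sqrt(3)*c/3)


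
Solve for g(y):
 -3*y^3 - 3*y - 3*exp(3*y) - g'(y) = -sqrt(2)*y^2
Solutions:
 g(y) = C1 - 3*y^4/4 + sqrt(2)*y^3/3 - 3*y^2/2 - exp(3*y)


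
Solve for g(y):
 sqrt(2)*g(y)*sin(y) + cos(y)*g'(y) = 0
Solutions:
 g(y) = C1*cos(y)^(sqrt(2))


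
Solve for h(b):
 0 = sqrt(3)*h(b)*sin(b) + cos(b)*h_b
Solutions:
 h(b) = C1*cos(b)^(sqrt(3))


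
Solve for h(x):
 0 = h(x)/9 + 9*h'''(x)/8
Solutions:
 h(x) = C3*exp(-2*3^(2/3)*x/9) + (C1*sin(3^(1/6)*x/3) + C2*cos(3^(1/6)*x/3))*exp(3^(2/3)*x/9)


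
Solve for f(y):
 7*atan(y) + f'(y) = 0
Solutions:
 f(y) = C1 - 7*y*atan(y) + 7*log(y^2 + 1)/2


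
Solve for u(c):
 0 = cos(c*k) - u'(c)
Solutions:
 u(c) = C1 + sin(c*k)/k


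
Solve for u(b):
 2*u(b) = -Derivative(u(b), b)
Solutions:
 u(b) = C1*exp(-2*b)


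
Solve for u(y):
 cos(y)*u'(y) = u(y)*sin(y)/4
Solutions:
 u(y) = C1/cos(y)^(1/4)


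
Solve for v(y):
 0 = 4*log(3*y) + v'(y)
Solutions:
 v(y) = C1 - 4*y*log(y) - y*log(81) + 4*y


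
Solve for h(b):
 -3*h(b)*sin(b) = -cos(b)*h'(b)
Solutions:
 h(b) = C1/cos(b)^3


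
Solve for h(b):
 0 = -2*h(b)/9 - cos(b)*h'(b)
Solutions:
 h(b) = C1*(sin(b) - 1)^(1/9)/(sin(b) + 1)^(1/9)


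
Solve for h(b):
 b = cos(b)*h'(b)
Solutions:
 h(b) = C1 + Integral(b/cos(b), b)


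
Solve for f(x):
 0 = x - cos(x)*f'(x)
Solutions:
 f(x) = C1 + Integral(x/cos(x), x)


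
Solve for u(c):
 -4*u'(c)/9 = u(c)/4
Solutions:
 u(c) = C1*exp(-9*c/16)


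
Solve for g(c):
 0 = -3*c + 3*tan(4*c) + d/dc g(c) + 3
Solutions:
 g(c) = C1 + 3*c^2/2 - 3*c + 3*log(cos(4*c))/4


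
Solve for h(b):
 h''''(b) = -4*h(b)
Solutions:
 h(b) = (C1*sin(b) + C2*cos(b))*exp(-b) + (C3*sin(b) + C4*cos(b))*exp(b)


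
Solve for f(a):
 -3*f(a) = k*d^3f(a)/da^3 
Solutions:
 f(a) = C1*exp(3^(1/3)*a*(-1/k)^(1/3)) + C2*exp(a*(-1/k)^(1/3)*(-3^(1/3) + 3^(5/6)*I)/2) + C3*exp(-a*(-1/k)^(1/3)*(3^(1/3) + 3^(5/6)*I)/2)


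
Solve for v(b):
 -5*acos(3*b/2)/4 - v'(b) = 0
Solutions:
 v(b) = C1 - 5*b*acos(3*b/2)/4 + 5*sqrt(4 - 9*b^2)/12


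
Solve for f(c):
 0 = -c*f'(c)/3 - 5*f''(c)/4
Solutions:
 f(c) = C1 + C2*erf(sqrt(30)*c/15)


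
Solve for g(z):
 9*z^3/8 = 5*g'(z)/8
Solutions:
 g(z) = C1 + 9*z^4/20


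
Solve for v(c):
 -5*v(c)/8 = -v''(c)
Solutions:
 v(c) = C1*exp(-sqrt(10)*c/4) + C2*exp(sqrt(10)*c/4)


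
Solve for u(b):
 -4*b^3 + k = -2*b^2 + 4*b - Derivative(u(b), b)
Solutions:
 u(b) = C1 + b^4 - 2*b^3/3 + 2*b^2 - b*k


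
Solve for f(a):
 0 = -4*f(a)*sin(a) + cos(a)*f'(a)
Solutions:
 f(a) = C1/cos(a)^4


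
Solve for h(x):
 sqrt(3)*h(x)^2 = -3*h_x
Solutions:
 h(x) = 3/(C1 + sqrt(3)*x)


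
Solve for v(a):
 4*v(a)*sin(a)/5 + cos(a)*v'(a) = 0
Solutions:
 v(a) = C1*cos(a)^(4/5)


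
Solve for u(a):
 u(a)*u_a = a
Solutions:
 u(a) = -sqrt(C1 + a^2)
 u(a) = sqrt(C1 + a^2)


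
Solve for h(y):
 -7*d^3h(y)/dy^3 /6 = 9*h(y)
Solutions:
 h(y) = C3*exp(-3*2^(1/3)*7^(2/3)*y/7) + (C1*sin(3*2^(1/3)*sqrt(3)*7^(2/3)*y/14) + C2*cos(3*2^(1/3)*sqrt(3)*7^(2/3)*y/14))*exp(3*2^(1/3)*7^(2/3)*y/14)


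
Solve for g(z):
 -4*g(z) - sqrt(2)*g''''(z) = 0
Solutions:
 g(z) = (C1*sin(2^(7/8)*z/2) + C2*cos(2^(7/8)*z/2))*exp(-2^(7/8)*z/2) + (C3*sin(2^(7/8)*z/2) + C4*cos(2^(7/8)*z/2))*exp(2^(7/8)*z/2)


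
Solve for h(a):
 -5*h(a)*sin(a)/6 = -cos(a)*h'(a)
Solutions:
 h(a) = C1/cos(a)^(5/6)


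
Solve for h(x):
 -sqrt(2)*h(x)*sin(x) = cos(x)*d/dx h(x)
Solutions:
 h(x) = C1*cos(x)^(sqrt(2))


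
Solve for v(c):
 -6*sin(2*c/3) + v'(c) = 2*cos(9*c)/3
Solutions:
 v(c) = C1 + 2*sin(9*c)/27 - 9*cos(2*c/3)


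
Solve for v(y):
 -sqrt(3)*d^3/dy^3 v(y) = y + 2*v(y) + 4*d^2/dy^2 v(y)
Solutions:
 v(y) = C1*exp(y*(-8*sqrt(3) + 16/(sqrt(627) + 145*sqrt(3)/9)^(1/3) + 3*(sqrt(627) + 145*sqrt(3)/9)^(1/3))/18)*sin(sqrt(3)*y*(-3*(sqrt(627) + 145*sqrt(3)/9)^(1/3) + 16/(sqrt(627) + 145*sqrt(3)/9)^(1/3))/18) + C2*exp(y*(-8*sqrt(3) + 16/(sqrt(627) + 145*sqrt(3)/9)^(1/3) + 3*(sqrt(627) + 145*sqrt(3)/9)^(1/3))/18)*cos(sqrt(3)*y*(-3*(sqrt(627) + 145*sqrt(3)/9)^(1/3) + 16/(sqrt(627) + 145*sqrt(3)/9)^(1/3))/18) + C3*exp(-y*(16/(sqrt(627) + 145*sqrt(3)/9)^(1/3) + 4*sqrt(3) + 3*(sqrt(627) + 145*sqrt(3)/9)^(1/3))/9) - y/2


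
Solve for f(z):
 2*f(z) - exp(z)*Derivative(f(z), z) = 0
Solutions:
 f(z) = C1*exp(-2*exp(-z))


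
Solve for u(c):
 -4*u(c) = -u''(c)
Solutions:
 u(c) = C1*exp(-2*c) + C2*exp(2*c)


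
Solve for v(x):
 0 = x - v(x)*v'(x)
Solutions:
 v(x) = -sqrt(C1 + x^2)
 v(x) = sqrt(C1 + x^2)


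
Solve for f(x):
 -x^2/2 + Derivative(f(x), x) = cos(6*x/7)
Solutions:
 f(x) = C1 + x^3/6 + 7*sin(6*x/7)/6


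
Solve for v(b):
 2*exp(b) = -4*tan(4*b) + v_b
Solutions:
 v(b) = C1 + 2*exp(b) - log(cos(4*b))


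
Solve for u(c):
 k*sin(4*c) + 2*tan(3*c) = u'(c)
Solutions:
 u(c) = C1 - k*cos(4*c)/4 - 2*log(cos(3*c))/3


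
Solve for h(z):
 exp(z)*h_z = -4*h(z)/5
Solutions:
 h(z) = C1*exp(4*exp(-z)/5)


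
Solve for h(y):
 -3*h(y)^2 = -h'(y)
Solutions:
 h(y) = -1/(C1 + 3*y)


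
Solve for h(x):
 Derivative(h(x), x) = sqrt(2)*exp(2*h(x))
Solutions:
 h(x) = log(-sqrt(-1/(C1 + sqrt(2)*x))) - log(2)/2
 h(x) = log(-1/(C1 + sqrt(2)*x))/2 - log(2)/2


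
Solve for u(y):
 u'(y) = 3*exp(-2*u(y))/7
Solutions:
 u(y) = log(-sqrt(C1 + 42*y)) - log(7)
 u(y) = log(C1 + 42*y)/2 - log(7)


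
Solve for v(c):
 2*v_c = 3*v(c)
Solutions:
 v(c) = C1*exp(3*c/2)


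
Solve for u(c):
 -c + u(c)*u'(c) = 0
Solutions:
 u(c) = -sqrt(C1 + c^2)
 u(c) = sqrt(C1 + c^2)


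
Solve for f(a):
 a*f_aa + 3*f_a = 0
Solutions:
 f(a) = C1 + C2/a^2


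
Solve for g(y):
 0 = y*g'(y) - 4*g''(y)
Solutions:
 g(y) = C1 + C2*erfi(sqrt(2)*y/4)


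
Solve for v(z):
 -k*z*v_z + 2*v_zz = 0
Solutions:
 v(z) = Piecewise((-sqrt(pi)*C1*erf(z*sqrt(-k)/2)/sqrt(-k) - C2, (k > 0) | (k < 0)), (-C1*z - C2, True))


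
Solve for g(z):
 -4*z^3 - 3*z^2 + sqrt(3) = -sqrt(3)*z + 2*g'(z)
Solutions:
 g(z) = C1 - z^4/2 - z^3/2 + sqrt(3)*z^2/4 + sqrt(3)*z/2


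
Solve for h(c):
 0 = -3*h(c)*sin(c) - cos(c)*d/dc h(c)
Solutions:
 h(c) = C1*cos(c)^3


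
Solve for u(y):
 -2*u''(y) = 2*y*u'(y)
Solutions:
 u(y) = C1 + C2*erf(sqrt(2)*y/2)


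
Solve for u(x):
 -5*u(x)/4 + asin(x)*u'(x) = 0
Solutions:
 u(x) = C1*exp(5*Integral(1/asin(x), x)/4)


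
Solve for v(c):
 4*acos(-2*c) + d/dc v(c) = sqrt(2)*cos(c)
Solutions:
 v(c) = C1 - 4*c*acos(-2*c) - 2*sqrt(1 - 4*c^2) + sqrt(2)*sin(c)


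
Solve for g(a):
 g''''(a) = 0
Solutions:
 g(a) = C1 + C2*a + C3*a^2 + C4*a^3


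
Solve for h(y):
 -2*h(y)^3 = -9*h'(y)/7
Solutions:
 h(y) = -3*sqrt(2)*sqrt(-1/(C1 + 14*y))/2
 h(y) = 3*sqrt(2)*sqrt(-1/(C1 + 14*y))/2


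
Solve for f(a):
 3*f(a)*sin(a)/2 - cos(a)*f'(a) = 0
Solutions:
 f(a) = C1/cos(a)^(3/2)
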